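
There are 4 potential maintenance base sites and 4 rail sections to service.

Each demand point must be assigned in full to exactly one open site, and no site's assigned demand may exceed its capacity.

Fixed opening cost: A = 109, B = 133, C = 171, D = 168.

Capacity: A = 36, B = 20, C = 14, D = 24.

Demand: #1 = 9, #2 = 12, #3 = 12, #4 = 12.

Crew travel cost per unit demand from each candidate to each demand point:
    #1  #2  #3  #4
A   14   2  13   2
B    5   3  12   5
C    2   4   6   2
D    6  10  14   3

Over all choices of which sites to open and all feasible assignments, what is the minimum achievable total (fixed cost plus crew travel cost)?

Open {A, B}; cheapest assignment that respects the capacities:
  A (cap 36, load 36): #2, #3, #4 — cost 12×2 + 12×13 + 12×2 = 204
  B (cap 20, load 9): #1 — cost 9×5 = 45
  Shipping 249, fixed 242 → total 491.
  Any other capacity-feasible assignment to {A, B} ships for at least 249.
Compare {A, C}: its best feasible assignment gives total 502.
Compare {A, D}: its best feasible assignment gives total 535.
Every other set of open sites that can feasibly serve all demand totals ≥ 502 even under its best assignment. Minimum: 491.

491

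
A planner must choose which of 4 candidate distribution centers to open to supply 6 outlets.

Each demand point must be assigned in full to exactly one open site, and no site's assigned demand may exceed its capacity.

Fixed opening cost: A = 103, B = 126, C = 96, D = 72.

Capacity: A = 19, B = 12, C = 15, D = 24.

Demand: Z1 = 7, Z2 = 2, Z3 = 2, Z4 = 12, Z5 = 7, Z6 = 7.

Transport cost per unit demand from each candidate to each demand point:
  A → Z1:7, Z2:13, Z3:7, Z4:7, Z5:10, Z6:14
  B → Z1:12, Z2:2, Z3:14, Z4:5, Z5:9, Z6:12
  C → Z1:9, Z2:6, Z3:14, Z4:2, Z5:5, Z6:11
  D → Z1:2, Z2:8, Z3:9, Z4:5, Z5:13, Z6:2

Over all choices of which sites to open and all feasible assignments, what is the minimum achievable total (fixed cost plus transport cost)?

Open {C, D}; cheapest assignment that respects the capacities:
  C (cap 15, load 14): Z2, Z4 — cost 2×6 + 12×2 = 36
  D (cap 24, load 23): Z1, Z3, Z5, Z6 — cost 7×2 + 2×9 + 7×13 + 7×2 = 137
  Shipping 173, fixed 168 → total 341.
  Any other capacity-feasible assignment to {C, D} ships for at least 173.
Compare {A, D}: its best feasible assignment gives total 391.
Compare {A, C, D}: its best feasible assignment gives total 419.
Every other set of open sites that can feasibly serve all demand totals ≥ 391 even under its best assignment. Minimum: 341.

341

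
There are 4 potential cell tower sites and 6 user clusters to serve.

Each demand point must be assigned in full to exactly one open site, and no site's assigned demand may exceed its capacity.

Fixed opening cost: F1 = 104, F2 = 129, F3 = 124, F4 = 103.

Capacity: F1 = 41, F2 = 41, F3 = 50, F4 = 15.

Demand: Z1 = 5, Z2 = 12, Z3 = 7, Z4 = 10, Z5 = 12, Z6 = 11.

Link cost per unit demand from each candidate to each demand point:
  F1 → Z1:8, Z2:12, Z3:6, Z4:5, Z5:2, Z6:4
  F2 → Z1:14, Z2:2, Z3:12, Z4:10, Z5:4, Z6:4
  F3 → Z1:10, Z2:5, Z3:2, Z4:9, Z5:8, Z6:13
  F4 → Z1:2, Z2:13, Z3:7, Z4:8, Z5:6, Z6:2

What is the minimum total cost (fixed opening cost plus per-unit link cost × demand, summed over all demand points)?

457

Open {F1, F2}; cheapest assignment that respects the capacities:
  F1 (cap 41, load 34): Z1, Z3, Z4, Z5 — cost 5×8 + 7×6 + 10×5 + 12×2 = 156
  F2 (cap 41, load 23): Z2, Z6 — cost 12×2 + 11×4 = 68
  Shipping 224, fixed 233 → total 457.
  Any other capacity-feasible assignment to {F1, F2} ships for at least 224.
Compare {F1, F3}: its best feasible assignment gives total 460.
Compare {F2, F3}: its best feasible assignment gives total 523.
Every other set of open sites that can feasibly serve all demand totals ≥ 460 even under its best assignment. Minimum: 457.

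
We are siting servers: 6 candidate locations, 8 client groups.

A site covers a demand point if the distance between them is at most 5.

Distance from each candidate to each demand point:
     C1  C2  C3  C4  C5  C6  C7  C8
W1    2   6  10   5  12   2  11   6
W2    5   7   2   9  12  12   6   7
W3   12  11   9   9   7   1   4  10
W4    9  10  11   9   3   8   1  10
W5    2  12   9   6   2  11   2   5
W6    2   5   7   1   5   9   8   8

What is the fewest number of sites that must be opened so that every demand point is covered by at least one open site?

Coverage sets (demand points within 5 of each site):
  W1: {C1, C4, C6}
  W2: {C1, C3}
  W3: {C6, C7}
  W4: {C5, C7}
  W5: {C1, C5, C7, C8}
  W6: {C1, C2, C4, C5}
No 3 sites suffice: every size-3 union leaves at least one demand point uncovered.
But {W1, W2, W5, W6} covers everything, so the minimum is 4.

4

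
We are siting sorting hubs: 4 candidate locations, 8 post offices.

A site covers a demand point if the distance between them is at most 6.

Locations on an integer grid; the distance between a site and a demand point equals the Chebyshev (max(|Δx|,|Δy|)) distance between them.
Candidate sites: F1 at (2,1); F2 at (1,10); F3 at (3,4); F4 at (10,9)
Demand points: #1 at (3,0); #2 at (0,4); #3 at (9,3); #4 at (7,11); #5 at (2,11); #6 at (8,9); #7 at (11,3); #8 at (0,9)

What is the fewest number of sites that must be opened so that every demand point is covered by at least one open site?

3

Coverage sets (demand points within 6 of each site):
  F1: {#1, #2}
  F2: {#2, #4, #5, #8}
  F3: {#1, #2, #3, #6, #8}
  F4: {#3, #4, #6, #7}
No 2 sites suffice: every size-2 union leaves at least one demand point uncovered.
But {F1, F2, F4} covers everything, so the minimum is 3.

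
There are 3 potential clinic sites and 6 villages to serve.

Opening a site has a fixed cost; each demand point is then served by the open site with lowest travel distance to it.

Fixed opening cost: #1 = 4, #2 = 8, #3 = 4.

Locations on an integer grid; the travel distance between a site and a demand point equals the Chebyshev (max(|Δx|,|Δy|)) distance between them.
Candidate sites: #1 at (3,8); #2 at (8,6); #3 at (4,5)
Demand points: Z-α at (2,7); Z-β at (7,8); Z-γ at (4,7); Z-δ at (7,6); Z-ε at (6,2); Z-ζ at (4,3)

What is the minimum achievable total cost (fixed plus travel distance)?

19

Open {#3}: assign each demand point to its cheapest open site.
  Z-α→#3 2, Z-β→#3 3, Z-γ→#3 2, Z-δ→#3 3, Z-ε→#3 3, Z-ζ→#3 2
  travel distance 15, fixed 4 → total 19.
Compare {#1, #3}: travel distance 13 + fixed 8 = 21.
Compare {#2, #3}: travel distance 12 + fixed 12 = 24.
Compare {#1}: travel distance 21 + fixed 4 = 25.
All other subsets cost ≥ 21. Minimum total cost: 19.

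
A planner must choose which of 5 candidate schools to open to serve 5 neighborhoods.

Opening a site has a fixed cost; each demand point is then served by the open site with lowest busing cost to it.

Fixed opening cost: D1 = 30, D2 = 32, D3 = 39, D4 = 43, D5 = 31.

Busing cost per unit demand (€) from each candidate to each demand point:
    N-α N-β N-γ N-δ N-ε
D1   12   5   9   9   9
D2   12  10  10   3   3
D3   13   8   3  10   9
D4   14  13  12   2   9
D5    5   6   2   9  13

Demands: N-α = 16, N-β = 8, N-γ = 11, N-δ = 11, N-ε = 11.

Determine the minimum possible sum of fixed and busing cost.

279

Open {D2, D5}: assign each demand point to its cheapest open site.
  N-α→D5 16×5=80, N-β→D5 8×6=48, N-γ→D5 11×2=22, N-δ→D2 11×3=33, N-ε→D2 11×3=33
  busing cost 216, fixed 63 → total 279.
Compare {D1, D2, D5}: busing cost 208 + fixed 93 = 301.
Compare {D2, D4, D5}: busing cost 205 + fixed 106 = 311.
Compare {D2, D3, D5}: busing cost 216 + fixed 102 = 318.
All other subsets cost ≥ 301. Minimum total cost: 279.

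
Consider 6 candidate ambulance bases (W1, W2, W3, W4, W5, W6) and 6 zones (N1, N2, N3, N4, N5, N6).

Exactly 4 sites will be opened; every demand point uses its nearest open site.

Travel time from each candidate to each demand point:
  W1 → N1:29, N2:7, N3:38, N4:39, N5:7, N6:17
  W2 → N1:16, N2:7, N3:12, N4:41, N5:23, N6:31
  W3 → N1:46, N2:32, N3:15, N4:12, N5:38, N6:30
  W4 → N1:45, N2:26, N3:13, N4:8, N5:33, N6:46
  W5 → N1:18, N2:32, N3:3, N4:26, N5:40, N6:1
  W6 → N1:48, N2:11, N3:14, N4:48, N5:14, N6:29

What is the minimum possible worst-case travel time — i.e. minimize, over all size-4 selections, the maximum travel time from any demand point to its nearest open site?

16

Open {W1, W2, W3, W5}.
  Farthest demand point is N1 at travel time 16 (to W2); all others are ≤ 16.
With {W1, W2, W4, W5} the worst case is 16.
With {W2, W3, W5, W6} the worst case is 16.
No size-4 selection achieves below 16.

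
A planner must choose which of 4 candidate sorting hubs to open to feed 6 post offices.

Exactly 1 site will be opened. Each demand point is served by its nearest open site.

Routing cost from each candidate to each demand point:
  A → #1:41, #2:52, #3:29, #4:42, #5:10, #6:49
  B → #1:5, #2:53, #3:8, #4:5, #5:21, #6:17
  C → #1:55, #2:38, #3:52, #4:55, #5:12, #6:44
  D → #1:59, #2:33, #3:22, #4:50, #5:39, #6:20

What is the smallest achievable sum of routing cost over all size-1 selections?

109

Open {B}.
  #1→B 5, #2→B 53, #3→B 8, #4→B 5, #5→B 21, #6→B 17  ⇒ total 109.
Compare {A}: total 223.
Compare {D}: total 223.
No size-1 selection does better; minimum is 109.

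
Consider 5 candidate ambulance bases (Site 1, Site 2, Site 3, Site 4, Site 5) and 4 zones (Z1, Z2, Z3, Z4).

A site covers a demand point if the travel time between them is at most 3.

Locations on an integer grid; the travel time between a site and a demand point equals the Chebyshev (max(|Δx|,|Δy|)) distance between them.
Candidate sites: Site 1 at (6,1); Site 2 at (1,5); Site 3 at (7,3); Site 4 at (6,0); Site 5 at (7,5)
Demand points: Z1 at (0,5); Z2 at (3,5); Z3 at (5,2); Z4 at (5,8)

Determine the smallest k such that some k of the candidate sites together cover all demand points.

Coverage sets (demand points within 3 of each site):
  Site 1: {Z3}
  Site 2: {Z1, Z2}
  Site 3: {Z3}
  Site 4: {Z3}
  Site 5: {Z3, Z4}
No single site covers all 4 demand points.
But {Site 2, Site 5} covers everything, so the minimum is 2.

2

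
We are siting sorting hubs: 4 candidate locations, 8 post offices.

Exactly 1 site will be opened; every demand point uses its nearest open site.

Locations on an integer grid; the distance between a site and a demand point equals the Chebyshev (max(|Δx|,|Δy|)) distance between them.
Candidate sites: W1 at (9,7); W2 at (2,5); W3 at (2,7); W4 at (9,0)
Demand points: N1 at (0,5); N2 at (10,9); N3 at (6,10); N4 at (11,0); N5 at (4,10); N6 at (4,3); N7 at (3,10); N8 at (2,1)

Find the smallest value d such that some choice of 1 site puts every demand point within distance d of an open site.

9

Open {W1}.
  Farthest demand point is N1 at distance 9 (to W1); all others are ≤ 9.
With {W2} the worst case is 9.
With {W3} the worst case is 9.
No size-1 selection achieves below 9.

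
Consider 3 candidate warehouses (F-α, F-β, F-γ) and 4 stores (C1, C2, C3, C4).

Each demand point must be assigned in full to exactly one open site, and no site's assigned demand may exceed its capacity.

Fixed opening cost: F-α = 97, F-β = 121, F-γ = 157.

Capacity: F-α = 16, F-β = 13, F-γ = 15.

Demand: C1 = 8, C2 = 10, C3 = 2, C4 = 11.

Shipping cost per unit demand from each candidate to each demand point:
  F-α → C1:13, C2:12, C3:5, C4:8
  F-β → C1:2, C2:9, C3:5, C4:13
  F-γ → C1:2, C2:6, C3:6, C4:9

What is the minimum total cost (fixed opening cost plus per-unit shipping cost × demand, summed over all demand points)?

Open {F-α, F-β, F-γ}; cheapest assignment that respects the capacities:
  F-α (cap 16, load 13): C3, C4 — cost 2×5 + 11×8 = 98
  F-β (cap 13, load 8): C1 — cost 8×2 = 16
  F-γ (cap 15, load 10): C2 — cost 10×6 = 60
  Shipping 174, fixed 375 → total 549.
  Any other capacity-feasible assignment to {F-α, F-β, F-γ} ships for at least 174.
Total demand is 31; every other set of sites either has combined capacity below 31 or cannot fit the demands without splitting one across sites, so {F-α, F-β, F-γ} is the only feasible choice of open sites. Minimum: 549.

549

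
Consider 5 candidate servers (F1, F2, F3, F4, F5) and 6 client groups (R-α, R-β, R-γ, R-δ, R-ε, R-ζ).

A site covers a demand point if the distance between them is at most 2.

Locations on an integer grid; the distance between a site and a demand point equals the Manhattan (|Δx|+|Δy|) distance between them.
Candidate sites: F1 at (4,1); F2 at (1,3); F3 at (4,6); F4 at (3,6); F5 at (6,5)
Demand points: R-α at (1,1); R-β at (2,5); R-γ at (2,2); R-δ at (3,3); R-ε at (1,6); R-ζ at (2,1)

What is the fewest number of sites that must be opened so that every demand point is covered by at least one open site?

Coverage sets (demand points within 2 of each site):
  F1: {R-ζ}
  F2: {R-α, R-γ, R-δ}
  F3: {}
  F4: {R-β, R-ε}
  F5: {}
No 2 sites suffice: every size-2 union leaves at least one demand point uncovered.
But {F1, F2, F4} covers everything, so the minimum is 3.

3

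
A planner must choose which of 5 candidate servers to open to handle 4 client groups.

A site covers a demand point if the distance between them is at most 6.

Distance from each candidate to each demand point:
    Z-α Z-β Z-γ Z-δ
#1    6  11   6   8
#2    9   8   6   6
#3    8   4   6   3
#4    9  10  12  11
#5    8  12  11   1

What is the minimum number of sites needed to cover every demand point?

Coverage sets (demand points within 6 of each site):
  #1: {Z-α, Z-γ}
  #2: {Z-γ, Z-δ}
  #3: {Z-β, Z-γ, Z-δ}
  #4: {}
  #5: {Z-δ}
No single site covers all 4 demand points.
But {#1, #3} covers everything, so the minimum is 2.

2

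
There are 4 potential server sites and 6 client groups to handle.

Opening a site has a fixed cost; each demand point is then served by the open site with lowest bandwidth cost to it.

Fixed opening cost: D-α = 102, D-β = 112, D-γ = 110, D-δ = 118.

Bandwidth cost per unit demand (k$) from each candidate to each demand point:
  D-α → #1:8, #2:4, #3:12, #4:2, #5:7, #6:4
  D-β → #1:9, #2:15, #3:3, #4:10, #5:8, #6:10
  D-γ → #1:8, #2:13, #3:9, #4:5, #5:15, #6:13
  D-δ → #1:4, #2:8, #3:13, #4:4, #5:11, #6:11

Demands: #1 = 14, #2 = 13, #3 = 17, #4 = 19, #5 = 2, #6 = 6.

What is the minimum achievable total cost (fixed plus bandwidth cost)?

Open {D-α, D-β}: assign each demand point to its cheapest open site.
  #1→D-α 14×8=112, #2→D-α 13×4=52, #3→D-β 17×3=51, #4→D-α 19×2=38, #5→D-α 2×7=14, #6→D-α 6×4=24
  bandwidth cost 291, fixed 214 → total 505.
Compare {D-α}: bandwidth cost 444 + fixed 102 = 546.
Compare {D-α, D-β, D-δ}: bandwidth cost 235 + fixed 332 = 567.
Compare {D-β, D-δ}: bandwidth cost 363 + fixed 230 = 593.
All other subsets cost ≥ 546. Minimum total cost: 505.

505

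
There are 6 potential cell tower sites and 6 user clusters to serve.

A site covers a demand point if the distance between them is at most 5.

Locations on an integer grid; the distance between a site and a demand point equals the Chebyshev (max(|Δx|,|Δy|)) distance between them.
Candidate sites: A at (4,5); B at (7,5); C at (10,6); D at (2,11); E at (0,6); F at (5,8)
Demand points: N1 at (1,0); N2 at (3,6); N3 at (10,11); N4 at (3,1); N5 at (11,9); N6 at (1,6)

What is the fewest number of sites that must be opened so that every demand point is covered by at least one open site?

2

Coverage sets (demand points within 5 of each site):
  A: {N1, N2, N4, N6}
  B: {N2, N4, N5}
  C: {N3, N5}
  D: {N2, N6}
  E: {N2, N4, N6}
  F: {N2, N3, N6}
No single site covers all 6 demand points.
But {A, C} covers everything, so the minimum is 2.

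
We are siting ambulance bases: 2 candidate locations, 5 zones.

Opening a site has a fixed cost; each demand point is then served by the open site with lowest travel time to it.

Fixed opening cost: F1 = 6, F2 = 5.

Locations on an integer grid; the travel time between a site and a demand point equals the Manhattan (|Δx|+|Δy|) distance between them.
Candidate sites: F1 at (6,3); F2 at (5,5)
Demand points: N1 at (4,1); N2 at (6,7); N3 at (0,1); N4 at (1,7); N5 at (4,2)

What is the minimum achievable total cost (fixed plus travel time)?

32

Open {F2}: assign each demand point to its cheapest open site.
  N1→F2 5, N2→F2 3, N3→F2 9, N4→F2 6, N5→F2 4
  travel time 27, fixed 5 → total 32.
Compare {F1}: travel time 28 + fixed 6 = 34.
Compare {F1, F2}: travel time 24 + fixed 11 = 35.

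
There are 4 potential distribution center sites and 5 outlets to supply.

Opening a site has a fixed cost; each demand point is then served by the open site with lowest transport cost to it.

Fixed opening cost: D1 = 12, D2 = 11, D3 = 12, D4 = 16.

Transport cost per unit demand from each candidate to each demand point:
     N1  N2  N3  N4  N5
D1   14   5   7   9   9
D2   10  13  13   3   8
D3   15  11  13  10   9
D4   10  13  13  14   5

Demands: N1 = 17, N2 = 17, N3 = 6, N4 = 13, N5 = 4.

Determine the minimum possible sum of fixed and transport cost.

Open {D1, D2}: assign each demand point to its cheapest open site.
  N1→D2 17×10=170, N2→D1 17×5=85, N3→D1 6×7=42, N4→D2 13×3=39, N5→D2 4×8=32
  transport cost 368, fixed 23 → total 391.
Compare {D1, D2, D4}: transport cost 356 + fixed 39 = 395.
Compare {D1, D2, D3}: transport cost 368 + fixed 35 = 403.
Compare {D1, D2, D3, D4}: transport cost 356 + fixed 51 = 407.
All other subsets cost ≥ 395. Minimum total cost: 391.

391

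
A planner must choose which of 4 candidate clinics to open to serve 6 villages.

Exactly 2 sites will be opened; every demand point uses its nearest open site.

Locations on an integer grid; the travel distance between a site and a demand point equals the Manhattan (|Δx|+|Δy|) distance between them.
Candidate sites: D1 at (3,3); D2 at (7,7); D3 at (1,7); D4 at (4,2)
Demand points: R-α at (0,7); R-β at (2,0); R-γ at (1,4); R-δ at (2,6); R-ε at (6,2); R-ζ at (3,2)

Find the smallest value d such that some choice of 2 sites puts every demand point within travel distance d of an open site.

4

Open {D1, D3}.
  Farthest demand point is R-β at travel distance 4 (to D1); all others are ≤ 4.
With {D3, D4} the worst case is 4.
With {D1, D2} the worst case is 7.
No size-2 selection achieves below 4.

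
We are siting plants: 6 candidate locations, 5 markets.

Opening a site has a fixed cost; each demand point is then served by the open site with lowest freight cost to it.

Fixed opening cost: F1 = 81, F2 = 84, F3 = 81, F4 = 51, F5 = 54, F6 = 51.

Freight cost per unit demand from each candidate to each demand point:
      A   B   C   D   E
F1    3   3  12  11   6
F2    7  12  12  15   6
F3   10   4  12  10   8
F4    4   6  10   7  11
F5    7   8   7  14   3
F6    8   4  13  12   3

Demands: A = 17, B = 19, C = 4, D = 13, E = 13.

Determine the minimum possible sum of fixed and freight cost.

Open {F4, F6}: assign each demand point to its cheapest open site.
  A→F4 17×4=68, B→F6 19×4=76, C→F4 4×10=40, D→F4 13×7=91, E→F6 13×3=39
  freight cost 314, fixed 102 → total 416.
Compare {F4, F5}: freight cost 340 + fixed 105 = 445.
Compare {F1, F4}: freight cost 317 + fixed 132 = 449.
Compare {F1, F4, F5}: freight cost 266 + fixed 186 = 452.
All other subsets cost ≥ 445. Minimum total cost: 416.

416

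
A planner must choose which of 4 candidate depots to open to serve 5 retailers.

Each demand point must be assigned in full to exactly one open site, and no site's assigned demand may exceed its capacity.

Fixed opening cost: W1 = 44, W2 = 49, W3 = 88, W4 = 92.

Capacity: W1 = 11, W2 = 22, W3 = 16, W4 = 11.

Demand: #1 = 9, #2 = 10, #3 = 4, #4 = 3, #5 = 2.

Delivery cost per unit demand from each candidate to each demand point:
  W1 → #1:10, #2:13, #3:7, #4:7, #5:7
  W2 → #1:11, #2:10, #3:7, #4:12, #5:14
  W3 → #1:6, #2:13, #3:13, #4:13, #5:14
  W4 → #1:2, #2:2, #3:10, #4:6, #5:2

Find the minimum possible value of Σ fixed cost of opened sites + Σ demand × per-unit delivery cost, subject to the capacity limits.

Open {W2, W4}; cheapest assignment that respects the capacities:
  W2 (cap 22, load 17): #2, #3, #4 — cost 10×10 + 4×7 + 3×12 = 164
  W4 (cap 11, load 11): #1, #5 — cost 9×2 + 2×2 = 22
  Shipping 186, fixed 141 → total 327.
  Any other capacity-feasible assignment to {W2, W4} ships for at least 186.
Compare {W1, W2}: its best feasible assignment gives total 355.
Compare {W1, W2, W4}: its best feasible assignment gives total 356.
Every other set of open sites that can feasibly serve all demand totals ≥ 355 even under its best assignment. Minimum: 327.

327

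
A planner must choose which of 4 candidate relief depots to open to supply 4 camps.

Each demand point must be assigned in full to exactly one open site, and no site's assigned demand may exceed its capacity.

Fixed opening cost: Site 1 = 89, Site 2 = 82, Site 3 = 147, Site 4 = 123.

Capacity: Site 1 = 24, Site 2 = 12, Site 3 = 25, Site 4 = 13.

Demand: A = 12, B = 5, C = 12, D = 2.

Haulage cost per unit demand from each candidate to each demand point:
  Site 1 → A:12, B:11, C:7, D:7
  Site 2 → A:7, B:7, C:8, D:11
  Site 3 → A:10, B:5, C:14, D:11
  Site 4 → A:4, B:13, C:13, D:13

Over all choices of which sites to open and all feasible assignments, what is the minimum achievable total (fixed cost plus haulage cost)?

408

Open {Site 1, Site 2}; cheapest assignment that respects the capacities:
  Site 1 (cap 24, load 19): B, C, D — cost 5×11 + 12×7 + 2×7 = 153
  Site 2 (cap 12, load 12): A — cost 12×7 = 84
  Shipping 237, fixed 171 → total 408.
  Any other capacity-feasible assignment to {Site 1, Site 2} ships for at least 237.
Compare {Site 1, Site 4}: its best feasible assignment gives total 413.
Compare {Site 1, Site 2, Site 4}: its best feasible assignment gives total 475.
Every other set of open sites that can feasibly serve all demand totals ≥ 413 even under its best assignment. Minimum: 408.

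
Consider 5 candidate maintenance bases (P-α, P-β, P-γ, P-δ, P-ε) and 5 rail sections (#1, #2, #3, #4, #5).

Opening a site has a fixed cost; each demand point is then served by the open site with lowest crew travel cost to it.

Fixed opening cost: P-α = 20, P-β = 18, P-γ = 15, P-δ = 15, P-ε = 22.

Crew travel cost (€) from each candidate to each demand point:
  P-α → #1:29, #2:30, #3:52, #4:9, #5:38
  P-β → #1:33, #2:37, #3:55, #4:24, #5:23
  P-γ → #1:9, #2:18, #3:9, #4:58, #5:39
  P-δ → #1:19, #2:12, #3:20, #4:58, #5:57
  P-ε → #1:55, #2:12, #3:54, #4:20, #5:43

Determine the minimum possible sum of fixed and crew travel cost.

116

Open {P-β, P-γ}: assign each demand point to its cheapest open site.
  #1→P-γ 9, #2→P-γ 18, #3→P-γ 9, #4→P-β 24, #5→P-β 23
  crew travel cost 83, fixed 33 → total 116.
Compare {P-α, P-γ}: crew travel cost 83 + fixed 35 = 118.
Compare {P-α, P-β, P-γ}: crew travel cost 68 + fixed 53 = 121.
Compare {P-β, P-γ, P-δ}: crew travel cost 77 + fixed 48 = 125.
All other subsets cost ≥ 118. Minimum total cost: 116.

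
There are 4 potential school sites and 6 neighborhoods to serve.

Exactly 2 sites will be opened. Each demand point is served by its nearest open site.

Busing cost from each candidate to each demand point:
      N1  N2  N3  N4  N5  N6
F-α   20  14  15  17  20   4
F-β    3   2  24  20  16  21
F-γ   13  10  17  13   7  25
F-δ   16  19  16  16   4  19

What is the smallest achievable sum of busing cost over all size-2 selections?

57

Open {F-α, F-β}.
  N1→F-β 3, N2→F-β 2, N3→F-α 15, N4→F-α 17, N5→F-β 16, N6→F-α 4  ⇒ total 57.
Compare {F-β, F-δ}: total 60.
Compare {F-α, F-γ}: total 62.
No size-2 selection does better; minimum is 57.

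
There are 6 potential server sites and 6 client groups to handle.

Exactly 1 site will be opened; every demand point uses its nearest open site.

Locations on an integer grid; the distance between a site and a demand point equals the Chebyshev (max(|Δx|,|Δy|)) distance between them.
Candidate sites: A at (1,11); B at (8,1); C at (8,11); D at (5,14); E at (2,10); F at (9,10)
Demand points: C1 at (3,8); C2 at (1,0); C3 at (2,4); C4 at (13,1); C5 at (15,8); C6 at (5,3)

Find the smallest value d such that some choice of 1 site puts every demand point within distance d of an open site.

7

Open {B}.
  Farthest demand point is C1 at distance 7 (to B); all others are ≤ 7.
With {F} the worst case is 10.
With {C} the worst case is 11.
No size-1 selection achieves below 7.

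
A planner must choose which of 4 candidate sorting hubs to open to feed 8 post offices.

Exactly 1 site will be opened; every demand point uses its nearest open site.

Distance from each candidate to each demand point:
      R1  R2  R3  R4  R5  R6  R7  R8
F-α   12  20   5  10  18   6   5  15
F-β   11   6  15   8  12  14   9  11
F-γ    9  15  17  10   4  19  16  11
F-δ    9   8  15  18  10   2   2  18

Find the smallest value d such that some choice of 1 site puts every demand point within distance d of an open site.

Open {F-β}.
  Farthest demand point is R3 at distance 15 (to F-β); all others are ≤ 15.
With {F-δ} the worst case is 18.
With {F-γ} the worst case is 19.
No size-1 selection achieves below 15.

15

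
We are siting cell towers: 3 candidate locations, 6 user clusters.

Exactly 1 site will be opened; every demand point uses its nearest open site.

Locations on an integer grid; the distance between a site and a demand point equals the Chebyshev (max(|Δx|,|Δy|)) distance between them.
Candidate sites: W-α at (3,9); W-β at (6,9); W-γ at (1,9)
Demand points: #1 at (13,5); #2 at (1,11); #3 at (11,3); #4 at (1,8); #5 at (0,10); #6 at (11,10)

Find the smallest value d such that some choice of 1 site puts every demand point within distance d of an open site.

Open {W-β}.
  Farthest demand point is #1 at distance 7 (to W-β); all others are ≤ 7.
With {W-α} the worst case is 10.
With {W-γ} the worst case is 12.
No size-1 selection achieves below 7.

7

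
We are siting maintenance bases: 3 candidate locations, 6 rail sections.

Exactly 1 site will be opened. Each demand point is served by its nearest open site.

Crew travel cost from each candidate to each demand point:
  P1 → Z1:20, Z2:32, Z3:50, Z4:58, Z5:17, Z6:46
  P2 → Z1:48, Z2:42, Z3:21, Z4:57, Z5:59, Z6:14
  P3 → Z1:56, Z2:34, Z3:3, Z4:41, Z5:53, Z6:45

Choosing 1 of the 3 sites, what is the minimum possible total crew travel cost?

223

Open {P1}.
  Z1→P1 20, Z2→P1 32, Z3→P1 50, Z4→P1 58, Z5→P1 17, Z6→P1 46  ⇒ total 223.
Compare {P3}: total 232.
Compare {P2}: total 241.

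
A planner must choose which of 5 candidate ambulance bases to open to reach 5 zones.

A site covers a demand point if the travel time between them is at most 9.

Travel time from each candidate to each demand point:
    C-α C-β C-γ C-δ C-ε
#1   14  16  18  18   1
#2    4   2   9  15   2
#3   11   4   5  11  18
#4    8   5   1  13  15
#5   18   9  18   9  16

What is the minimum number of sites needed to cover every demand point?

2

Coverage sets (demand points within 9 of each site):
  #1: {C-ε}
  #2: {C-α, C-β, C-γ, C-ε}
  #3: {C-β, C-γ}
  #4: {C-α, C-β, C-γ}
  #5: {C-β, C-δ}
No single site covers all 5 demand points.
But {#2, #5} covers everything, so the minimum is 2.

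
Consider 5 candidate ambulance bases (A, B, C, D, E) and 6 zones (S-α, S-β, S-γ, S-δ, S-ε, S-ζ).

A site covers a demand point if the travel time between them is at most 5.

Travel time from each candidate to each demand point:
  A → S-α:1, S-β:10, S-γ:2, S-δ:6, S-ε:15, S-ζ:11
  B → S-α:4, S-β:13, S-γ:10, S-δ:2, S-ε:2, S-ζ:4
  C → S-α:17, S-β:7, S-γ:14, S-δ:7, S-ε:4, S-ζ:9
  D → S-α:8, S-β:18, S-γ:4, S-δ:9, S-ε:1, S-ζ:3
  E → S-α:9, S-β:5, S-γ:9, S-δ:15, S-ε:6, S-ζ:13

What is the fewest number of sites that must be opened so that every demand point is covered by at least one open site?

3

Coverage sets (demand points within 5 of each site):
  A: {S-α, S-γ}
  B: {S-α, S-δ, S-ε, S-ζ}
  C: {S-ε}
  D: {S-γ, S-ε, S-ζ}
  E: {S-β}
No 2 sites suffice: every size-2 union leaves at least one demand point uncovered.
But {A, B, E} covers everything, so the minimum is 3.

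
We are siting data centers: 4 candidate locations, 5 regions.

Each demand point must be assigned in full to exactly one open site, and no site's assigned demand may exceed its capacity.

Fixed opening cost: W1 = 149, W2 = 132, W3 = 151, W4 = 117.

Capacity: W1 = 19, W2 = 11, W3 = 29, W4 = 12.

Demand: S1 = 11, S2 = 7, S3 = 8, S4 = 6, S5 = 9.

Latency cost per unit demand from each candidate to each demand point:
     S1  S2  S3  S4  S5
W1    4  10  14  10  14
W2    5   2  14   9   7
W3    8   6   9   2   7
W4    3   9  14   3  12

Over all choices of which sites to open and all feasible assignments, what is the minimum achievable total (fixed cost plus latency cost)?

561

Open {W1, W3}; cheapest assignment that respects the capacities:
  W1 (cap 19, load 18): S1, S2 — cost 11×4 + 7×10 = 114
  W3 (cap 29, load 23): S3, S4, S5 — cost 8×9 + 6×2 + 9×7 = 147
  Shipping 261, fixed 300 → total 561.
  Any other capacity-feasible assignment to {W1, W3} ships for at least 261.
Compare {W2, W3, W4}: its best feasible assignment gives total 594.
Compare {W1, W2, W3}: its best feasible assignment gives total 637.
Every other set of open sites that can feasibly serve all demand totals ≥ 594 even under its best assignment. Minimum: 561.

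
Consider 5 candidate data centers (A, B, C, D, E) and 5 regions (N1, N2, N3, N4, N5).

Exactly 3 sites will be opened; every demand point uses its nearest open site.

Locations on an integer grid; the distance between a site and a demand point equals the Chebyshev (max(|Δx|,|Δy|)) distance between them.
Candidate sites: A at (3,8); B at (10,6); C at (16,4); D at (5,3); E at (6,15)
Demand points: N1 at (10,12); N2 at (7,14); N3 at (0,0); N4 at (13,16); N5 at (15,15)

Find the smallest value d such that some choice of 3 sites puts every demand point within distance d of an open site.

Open {A, B, E}.
  Farthest demand point is N5 at distance 9 (to B); all others are ≤ 9.
With {A, C, E} the worst case is 9.
With {A, D, E} the worst case is 9.
No size-3 selection achieves below 9.

9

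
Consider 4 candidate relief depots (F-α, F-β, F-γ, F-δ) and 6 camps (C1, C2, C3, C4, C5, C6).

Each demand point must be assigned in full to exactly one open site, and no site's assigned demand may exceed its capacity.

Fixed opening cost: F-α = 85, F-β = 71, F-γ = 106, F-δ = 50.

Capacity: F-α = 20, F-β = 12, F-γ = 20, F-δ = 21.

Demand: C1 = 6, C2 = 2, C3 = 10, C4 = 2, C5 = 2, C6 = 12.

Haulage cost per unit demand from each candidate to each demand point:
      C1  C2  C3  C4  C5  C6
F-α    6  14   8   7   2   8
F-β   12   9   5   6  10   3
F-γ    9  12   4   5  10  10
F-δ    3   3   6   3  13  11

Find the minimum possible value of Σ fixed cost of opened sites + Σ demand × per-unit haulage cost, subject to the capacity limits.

325

Open {F-α, F-δ}; cheapest assignment that respects the capacities:
  F-α (cap 20, load 14): C5, C6 — cost 2×2 + 12×8 = 100
  F-δ (cap 21, load 20): C1, C2, C3, C4 — cost 6×3 + 2×3 + 10×6 + 2×3 = 90
  Shipping 190, fixed 135 → total 325.
  Any other capacity-feasible assignment to {F-α, F-δ} ships for at least 190.
Compare {F-α, F-β, F-δ}: its best feasible assignment gives total 336.
Compare {F-β, F-γ, F-δ}: its best feasible assignment gives total 353.
Every other set of open sites that can feasibly serve all demand totals ≥ 336 even under its best assignment. Minimum: 325.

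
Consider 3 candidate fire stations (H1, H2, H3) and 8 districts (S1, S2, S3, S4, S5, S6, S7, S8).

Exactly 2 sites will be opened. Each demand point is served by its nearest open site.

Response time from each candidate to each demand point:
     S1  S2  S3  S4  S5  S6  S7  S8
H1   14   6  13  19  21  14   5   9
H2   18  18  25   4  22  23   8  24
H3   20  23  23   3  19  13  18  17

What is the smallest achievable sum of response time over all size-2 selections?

82

Open {H1, H3}.
  S1→H1 14, S2→H1 6, S3→H1 13, S4→H3 3, S5→H3 19, S6→H3 13, S7→H1 5, S8→H1 9  ⇒ total 82.
Compare {H1, H2}: total 86.
Compare {H2, H3}: total 119.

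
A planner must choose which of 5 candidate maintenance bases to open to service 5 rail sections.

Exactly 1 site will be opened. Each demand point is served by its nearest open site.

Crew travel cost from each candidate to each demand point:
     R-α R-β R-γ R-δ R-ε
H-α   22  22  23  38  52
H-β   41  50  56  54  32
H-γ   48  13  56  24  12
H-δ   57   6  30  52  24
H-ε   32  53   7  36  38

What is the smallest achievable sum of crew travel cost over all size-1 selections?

153

Open {H-γ}.
  R-α→H-γ 48, R-β→H-γ 13, R-γ→H-γ 56, R-δ→H-γ 24, R-ε→H-γ 12  ⇒ total 153.
Compare {H-α}: total 157.
Compare {H-ε}: total 166.
No size-1 selection does better; minimum is 153.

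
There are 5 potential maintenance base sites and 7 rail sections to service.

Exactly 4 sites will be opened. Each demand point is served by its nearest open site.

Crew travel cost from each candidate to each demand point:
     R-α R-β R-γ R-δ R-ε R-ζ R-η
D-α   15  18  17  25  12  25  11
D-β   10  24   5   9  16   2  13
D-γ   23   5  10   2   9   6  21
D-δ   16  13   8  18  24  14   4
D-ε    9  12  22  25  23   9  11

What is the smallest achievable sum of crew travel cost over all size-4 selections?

36

Open {D-β, D-γ, D-δ, D-ε}.
  R-α→D-ε 9, R-β→D-γ 5, R-γ→D-β 5, R-δ→D-γ 2, R-ε→D-γ 9, R-ζ→D-β 2, R-η→D-δ 4  ⇒ total 36.
Compare {D-α, D-β, D-γ, D-δ}: total 37.
Compare {D-α, D-β, D-γ, D-ε}: total 43.
No size-4 selection does better; minimum is 36.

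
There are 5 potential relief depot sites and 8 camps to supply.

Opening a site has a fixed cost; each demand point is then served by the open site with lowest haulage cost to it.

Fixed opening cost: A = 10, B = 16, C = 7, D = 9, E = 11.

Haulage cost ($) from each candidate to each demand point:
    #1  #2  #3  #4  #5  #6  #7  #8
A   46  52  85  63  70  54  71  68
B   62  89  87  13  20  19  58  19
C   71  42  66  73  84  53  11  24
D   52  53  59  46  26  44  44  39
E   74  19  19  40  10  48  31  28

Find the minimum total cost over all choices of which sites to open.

200

Open {A, B, C, E}: assign each demand point to its cheapest open site.
  #1→A 46, #2→E 19, #3→E 19, #4→B 13, #5→E 10, #6→B 19, #7→C 11, #8→B 19
  haulage cost 156, fixed 44 → total 200.
Compare {B, C, D, E}: haulage cost 162 + fixed 43 = 205.
Compare {B, C, E}: haulage cost 172 + fixed 34 = 206.
Compare {A, B, C, D, E}: haulage cost 156 + fixed 53 = 209.
All other subsets cost ≥ 205. Minimum total cost: 200.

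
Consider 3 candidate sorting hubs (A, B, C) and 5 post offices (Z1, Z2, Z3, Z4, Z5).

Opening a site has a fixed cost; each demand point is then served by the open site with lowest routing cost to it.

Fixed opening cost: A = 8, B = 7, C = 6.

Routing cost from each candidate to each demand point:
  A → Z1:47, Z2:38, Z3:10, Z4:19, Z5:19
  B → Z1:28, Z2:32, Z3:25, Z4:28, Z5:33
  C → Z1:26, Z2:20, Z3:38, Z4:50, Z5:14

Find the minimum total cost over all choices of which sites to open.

Open {A, C}: assign each demand point to its cheapest open site.
  Z1→C 26, Z2→C 20, Z3→A 10, Z4→A 19, Z5→C 14
  routing cost 89, fixed 14 → total 103.
Compare {A, B, C}: routing cost 89 + fixed 21 = 110.
Compare {A, B}: routing cost 108 + fixed 15 = 123.
Compare {B, C}: routing cost 113 + fixed 13 = 126.
All other subsets cost ≥ 110. Minimum total cost: 103.

103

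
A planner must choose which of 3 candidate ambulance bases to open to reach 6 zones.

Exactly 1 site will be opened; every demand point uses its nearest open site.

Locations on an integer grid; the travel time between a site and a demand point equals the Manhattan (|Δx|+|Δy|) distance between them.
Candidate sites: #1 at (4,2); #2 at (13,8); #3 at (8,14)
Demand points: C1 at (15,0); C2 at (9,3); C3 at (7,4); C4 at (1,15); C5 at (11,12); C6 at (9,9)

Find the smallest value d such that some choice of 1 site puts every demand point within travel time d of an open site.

17

Open {#1}.
  Farthest demand point is C5 at travel time 17 (to #1); all others are ≤ 17.
With {#2} the worst case is 19.
With {#3} the worst case is 21.
No size-1 selection achieves below 17.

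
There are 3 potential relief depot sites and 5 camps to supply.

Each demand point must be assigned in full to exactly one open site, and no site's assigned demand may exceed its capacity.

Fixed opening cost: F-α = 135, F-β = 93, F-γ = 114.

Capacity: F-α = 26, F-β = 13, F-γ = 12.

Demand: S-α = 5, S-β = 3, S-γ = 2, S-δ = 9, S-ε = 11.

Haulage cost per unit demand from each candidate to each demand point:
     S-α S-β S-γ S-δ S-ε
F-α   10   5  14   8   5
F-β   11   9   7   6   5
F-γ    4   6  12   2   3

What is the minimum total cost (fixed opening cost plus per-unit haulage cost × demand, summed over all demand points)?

Open {F-α, F-γ}; cheapest assignment that respects the capacities:
  F-α (cap 26, load 19): S-α, S-β, S-ε — cost 5×10 + 3×5 + 11×5 = 120
  F-γ (cap 12, load 11): S-γ, S-δ — cost 2×12 + 9×2 = 42
  Shipping 162, fixed 249 → total 411.
  Any other capacity-feasible assignment to {F-α, F-γ} ships for at least 162.
Compare {F-α, F-β}: its best feasible assignment gives total 416.
Compare {F-α, F-β, F-γ}: its best feasible assignment gives total 494.
Every other set of open sites that can feasibly serve all demand totals ≥ 416 even under its best assignment. Minimum: 411.

411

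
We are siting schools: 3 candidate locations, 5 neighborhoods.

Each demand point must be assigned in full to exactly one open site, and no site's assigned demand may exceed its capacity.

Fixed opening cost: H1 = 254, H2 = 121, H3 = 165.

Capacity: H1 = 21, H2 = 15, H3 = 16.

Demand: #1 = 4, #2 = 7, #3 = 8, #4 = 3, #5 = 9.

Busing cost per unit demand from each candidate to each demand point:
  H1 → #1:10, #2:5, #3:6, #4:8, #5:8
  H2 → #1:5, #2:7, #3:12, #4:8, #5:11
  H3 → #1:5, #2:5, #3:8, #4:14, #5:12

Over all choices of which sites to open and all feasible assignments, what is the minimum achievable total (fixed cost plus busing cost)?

569

Open {H2, H3}; cheapest assignment that respects the capacities:
  H2 (cap 15, load 15): #1, #3, #4 — cost 4×5 + 8×12 + 3×8 = 140
  H3 (cap 16, load 16): #2, #5 — cost 7×5 + 9×12 = 143
  Shipping 283, fixed 286 → total 569.
  Any other capacity-feasible assignment to {H2, H3} ships for at least 283.
Compare {H1, H2}: its best feasible assignment gives total 588.
Compare {H1, H3}: its best feasible assignment gives total 618.
Every other set of open sites that can feasibly serve all demand totals ≥ 588 even under its best assignment. Minimum: 569.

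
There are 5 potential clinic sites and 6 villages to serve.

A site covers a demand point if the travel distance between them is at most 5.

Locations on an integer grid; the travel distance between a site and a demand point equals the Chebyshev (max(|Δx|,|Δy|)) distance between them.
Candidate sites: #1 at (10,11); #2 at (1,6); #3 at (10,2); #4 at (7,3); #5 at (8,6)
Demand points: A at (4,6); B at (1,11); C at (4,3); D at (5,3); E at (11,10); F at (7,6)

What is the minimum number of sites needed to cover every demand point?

2

Coverage sets (demand points within 5 of each site):
  #1: {E, F}
  #2: {A, B, C, D}
  #3: {D, F}
  #4: {A, C, D, F}
  #5: {A, C, D, E, F}
No single site covers all 6 demand points.
But {#1, #2} covers everything, so the minimum is 2.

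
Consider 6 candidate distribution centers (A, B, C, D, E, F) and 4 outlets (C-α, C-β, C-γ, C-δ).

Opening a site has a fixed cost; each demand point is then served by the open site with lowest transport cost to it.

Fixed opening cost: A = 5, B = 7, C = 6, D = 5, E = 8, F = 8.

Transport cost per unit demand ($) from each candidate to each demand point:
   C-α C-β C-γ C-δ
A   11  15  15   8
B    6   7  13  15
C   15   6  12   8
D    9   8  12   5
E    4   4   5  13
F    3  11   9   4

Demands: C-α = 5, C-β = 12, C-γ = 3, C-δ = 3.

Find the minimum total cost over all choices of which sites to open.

Open {E, F}: assign each demand point to its cheapest open site.
  C-α→F 5×3=15, C-β→E 12×4=48, C-γ→E 3×5=15, C-δ→F 3×4=12
  transport cost 90, fixed 16 → total 106.
Compare {D, E}: transport cost 98 + fixed 13 = 111.
Compare {A, E, F}: transport cost 90 + fixed 21 = 111.
Compare {D, E, F}: transport cost 90 + fixed 21 = 111.
All other subsets cost ≥ 111. Minimum total cost: 106.

106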